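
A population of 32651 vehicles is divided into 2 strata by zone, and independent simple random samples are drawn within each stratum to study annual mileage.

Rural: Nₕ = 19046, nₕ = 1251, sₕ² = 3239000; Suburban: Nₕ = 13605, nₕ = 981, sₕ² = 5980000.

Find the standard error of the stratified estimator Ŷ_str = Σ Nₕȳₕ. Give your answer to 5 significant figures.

1.3873 × 10^6

Var(Ŷ_str) = Σₕ Nₕ²(1 − fₕ)sₕ²/nₕ.
Rural: 19046²·(1 − 1251/19046)·3239000/1251 = 8.7751674 × 10^11.
Suburban: 13605²·(1 − 981/13605)·5980000/981 = 1.0469543 × 10^12.
Sum = 1.924471 × 10^12.
SE = √(1.924471 × 10^12) = 1.3873 × 10^6.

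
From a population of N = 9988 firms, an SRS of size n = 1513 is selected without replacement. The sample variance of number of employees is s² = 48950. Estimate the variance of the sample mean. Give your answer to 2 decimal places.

27.45

Under SRS without replacement, Var(ȳ) = (1 − f)·s²/n with f = n/N = 1513/9988 = 0.15148178.
Var(ȳ) = (1 − 0.15148178)·48950/1513 = 0.84851822·32.352941 = 27.45206.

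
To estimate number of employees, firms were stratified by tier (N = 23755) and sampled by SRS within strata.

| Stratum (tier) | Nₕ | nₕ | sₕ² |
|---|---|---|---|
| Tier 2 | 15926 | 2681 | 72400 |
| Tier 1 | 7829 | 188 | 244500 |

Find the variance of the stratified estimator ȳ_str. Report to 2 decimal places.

Var(ȳ_str) = Σₕ Wₕ²(1 − fₕ)sₕ²/nₕ with Wₕ = Nₕ/N, N = 23755.
Tier 2: Wₕ = 0.67042728; term = 0.67042728²·(1 − 0.16834108)·72400/2681 = 10.094629.
Tier 1: Wₕ = 0.32957272; term = 0.32957272²·(1 − 0.02401328)·244500/188 = 137.86926.
Sum = 147.96389.

147.96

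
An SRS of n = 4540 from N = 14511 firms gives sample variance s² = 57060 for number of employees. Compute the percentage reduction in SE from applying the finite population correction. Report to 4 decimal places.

17.1065

f = n/N = 4540/14511 = 0.31286610.
SE_no-fpc = √(s²/n) = 3.5451773; SE_fpc = √((1−f)s²/n) = 2.9387229.
Ratio = √(1−f) = 0.82893540. Reduction = 100·(1 − 0.82893540) = 17.1065%.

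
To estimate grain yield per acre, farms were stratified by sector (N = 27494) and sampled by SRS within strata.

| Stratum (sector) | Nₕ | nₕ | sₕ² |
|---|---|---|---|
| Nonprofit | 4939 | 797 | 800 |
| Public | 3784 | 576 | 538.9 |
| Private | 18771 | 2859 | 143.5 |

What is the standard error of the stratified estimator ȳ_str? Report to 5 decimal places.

0.24904

Var(ȳ_str) = Σₕ Wₕ²(1 − fₕ)sₕ²/nₕ with Wₕ = Nₕ/N, N = 27494.
Nonprofit: Wₕ = 0.17963919; term = 0.17963919²·(1 − 0.16136870)·800/797 = 0.027164701.
Public: Wₕ = 0.13763003; term = 0.13763003²·(1 − 0.15221987)·538.9/576 = 0.015024338.
Private: Wₕ = 0.68273078; term = 0.68273078²·(1 − 0.15230941)·143.5/2859 = 0.019832345.
Sum = 0.062021384.
SE = √(0.062021384) = 0.24904.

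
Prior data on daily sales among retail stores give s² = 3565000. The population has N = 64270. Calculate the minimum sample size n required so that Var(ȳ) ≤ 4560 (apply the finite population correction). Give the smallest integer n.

Without fpc, n₀ = s²/D = 3565000/4560 = 781.7982.
With fpc, (1 − n/N)·s²/n ≤ D requires n ≥ n₀/(1 + n₀/N) = 781.7982/(1 + 781.7982/64270) = 772.4025.
Rounding up, n = 773.

773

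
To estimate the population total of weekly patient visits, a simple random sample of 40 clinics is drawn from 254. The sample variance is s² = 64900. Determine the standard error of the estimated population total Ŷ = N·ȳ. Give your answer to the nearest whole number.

9391

Var(Ŷ) = N²·Var(ȳ) = N²·(1 − n/N)·s²/n.
f = 40/254 = 0.15748031; Var(ȳ) = 0.84251969·64900/40 = 1366.9882.
Var(Ŷ) = 254² · 1366.9882 = 8.8192611 × 10^7.
SE(Ŷ) = √(8.8192611 × 10^7) = 9391.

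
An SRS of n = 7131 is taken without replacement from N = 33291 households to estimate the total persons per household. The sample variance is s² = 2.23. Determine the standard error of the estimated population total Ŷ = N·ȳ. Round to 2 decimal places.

521.87

Var(Ŷ) = N²·Var(ȳ) = N²·(1 − n/N)·s²/n.
f = 7131/33291 = 0.21420204; Var(ȳ) = 0.78579796·2.23/7131 = 2.4573404 × 10^-4.
Var(Ŷ) = 33291² · (2.4573404 × 10^-4) = 272344.75.
SE(Ŷ) = √(272344.75) = 521.87.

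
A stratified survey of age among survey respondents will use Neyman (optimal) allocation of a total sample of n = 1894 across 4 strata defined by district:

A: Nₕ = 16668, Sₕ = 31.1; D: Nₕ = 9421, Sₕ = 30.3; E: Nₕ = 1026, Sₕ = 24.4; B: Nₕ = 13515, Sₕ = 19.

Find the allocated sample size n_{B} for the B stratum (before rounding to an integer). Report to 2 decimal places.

447.98

Neyman allocation: nₕ = n·NₕSₕ / Σⱼ NⱼSⱼ.
Σ NⱼSⱼ = 16668·31.1 + 9421·30.3 + 1026·24.4 + 13515·19 = 1.0856505 × 10^6.
n_{B} = 1894·13515·19 / (1.0856505 × 10^6) = 447.98.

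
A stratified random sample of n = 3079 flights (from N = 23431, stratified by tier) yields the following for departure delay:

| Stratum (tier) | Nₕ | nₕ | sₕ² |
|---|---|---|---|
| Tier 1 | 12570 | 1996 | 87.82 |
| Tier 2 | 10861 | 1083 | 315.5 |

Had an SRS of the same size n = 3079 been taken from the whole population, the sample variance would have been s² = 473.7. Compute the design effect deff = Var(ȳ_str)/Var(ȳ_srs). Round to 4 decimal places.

Var(ȳ_str) = Σ Wₕ²(1−fₕ)sₕ²/nₕ with Wₕ = Nₕ/23431:
  Tier 1: (12570/23431)²·(1−1996/12570)·87.82/1996 = 0.010651869
  Tier 2: (10861/23431)²·(1−1083/10861)·315.5/1083 = 0.05635197
  → Var(ȳ_str) = 0.067003839.
Var(ȳ_srs) = (1 − 3079/23431)·473.7/3079 = 0.13363185.
deff = 0.067003839 / 0.13363185 = 0.5014.

0.5014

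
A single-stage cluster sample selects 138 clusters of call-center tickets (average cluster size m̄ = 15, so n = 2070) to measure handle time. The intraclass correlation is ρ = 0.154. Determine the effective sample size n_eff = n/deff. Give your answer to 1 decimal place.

deff = 1 + (15 − 1)·0.154 = 1 + 2.156 = 3.156.
n_eff = 2070 / 3.156 = 655.9.

655.9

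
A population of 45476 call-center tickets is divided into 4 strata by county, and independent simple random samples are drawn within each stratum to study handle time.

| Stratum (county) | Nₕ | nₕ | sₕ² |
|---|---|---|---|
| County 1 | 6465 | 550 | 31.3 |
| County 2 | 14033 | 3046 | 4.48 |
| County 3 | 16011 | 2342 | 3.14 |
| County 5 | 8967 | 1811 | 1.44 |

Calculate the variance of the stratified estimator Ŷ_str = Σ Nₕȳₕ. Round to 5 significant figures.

2.7474 × 10^6

Var(Ŷ_str) = Σₕ Nₕ²(1 − fₕ)sₕ²/nₕ.
County 1: 6465²·(1 − 550/6465)·31.3/550 = 2.1762307 × 10^6.
County 2: 14033²·(1 − 3046/14033)·4.48/3046 = 226765.91.
County 3: 16011²·(1 − 2342/16011)·3.14/2342 = 293425.57.
County 5: 8967²·(1 − 1811/8967)·1.44/1811 = 51022.478.
Sum = 2.7474447 × 10^6.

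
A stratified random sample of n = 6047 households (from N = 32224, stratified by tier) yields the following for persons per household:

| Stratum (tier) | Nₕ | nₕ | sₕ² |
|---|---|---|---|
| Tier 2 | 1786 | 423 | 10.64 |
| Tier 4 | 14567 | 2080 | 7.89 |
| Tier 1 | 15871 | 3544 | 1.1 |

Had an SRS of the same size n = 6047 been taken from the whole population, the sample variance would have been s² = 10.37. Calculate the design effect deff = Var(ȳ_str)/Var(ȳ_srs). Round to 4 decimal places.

Var(ȳ_str) = Σ Wₕ²(1−fₕ)sₕ²/nₕ with Wₕ = Nₕ/32224:
  Tier 2: (1786/32224)²·(1−423/1786)·10.64/423 = 5.8968445 × 10^-5
  Tier 4: (14567/32224)²·(1−2080/14567)·7.89/2080 = 6.6448167 × 10^-4
  Tier 1: (15871/32224)²·(1−3544/15871)·1.1/3544 = 5.8479246 × 10^-5
  → Var(ȳ_str) = 7.8192936 × 10^-4.
Var(ȳ_srs) = (1 − 6047/32224)·10.37/6047 = 0.0013930901.
deff = (7.8192936 × 10^-4) / 0.0013930901 = 0.5613.

0.5613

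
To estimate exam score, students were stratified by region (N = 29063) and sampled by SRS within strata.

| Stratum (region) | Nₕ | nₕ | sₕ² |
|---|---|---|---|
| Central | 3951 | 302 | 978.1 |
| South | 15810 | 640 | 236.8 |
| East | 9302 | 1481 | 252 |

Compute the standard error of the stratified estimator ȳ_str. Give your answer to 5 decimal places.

0.41833

Var(ȳ_str) = Σₕ Wₕ²(1 − fₕ)sₕ²/nₕ with Wₕ = Nₕ/N, N = 29063.
Central: Wₕ = 0.13594605; term = 0.13594605²·(1 − 0.07643635)·978.1/302 = 0.055281055.
South: Wₕ = 0.54399064; term = 0.54399064²·(1 − 0.04048071)·236.8/640 = 0.10506022.
East: Wₕ = 0.32006331; term = 0.32006331²·(1 − 0.15921307)·252/1481 = 0.014655587.
Sum = 0.17499686.
SE = √(0.17499686) = 0.41833.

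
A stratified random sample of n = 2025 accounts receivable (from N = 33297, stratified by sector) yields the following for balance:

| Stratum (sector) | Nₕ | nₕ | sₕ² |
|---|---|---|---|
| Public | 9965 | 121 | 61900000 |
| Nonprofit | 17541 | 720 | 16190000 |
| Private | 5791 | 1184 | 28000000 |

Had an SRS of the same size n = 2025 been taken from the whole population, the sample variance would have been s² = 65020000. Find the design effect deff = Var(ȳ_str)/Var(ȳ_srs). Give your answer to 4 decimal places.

Var(ȳ_str) = Σ Wₕ²(1−fₕ)sₕ²/nₕ with Wₕ = Nₕ/33297:
  Public: (9965/33297)²·(1−121/9965)·61900000/121 = 45263.067
  Nonprofit: (17541/33297)²·(1−720/17541)·16190000/720 = 5984.2579
  Private: (5791/33297)²·(1−1184/5791)·28000000/1184 = 569.07289
  → Var(ȳ_str) = 51816.398.
Var(ȳ_srs) = (1 − 2025/33297)·65020000/2025 = 30155.914.
deff = 51816.398 / 30155.914 = 1.7183.

1.7183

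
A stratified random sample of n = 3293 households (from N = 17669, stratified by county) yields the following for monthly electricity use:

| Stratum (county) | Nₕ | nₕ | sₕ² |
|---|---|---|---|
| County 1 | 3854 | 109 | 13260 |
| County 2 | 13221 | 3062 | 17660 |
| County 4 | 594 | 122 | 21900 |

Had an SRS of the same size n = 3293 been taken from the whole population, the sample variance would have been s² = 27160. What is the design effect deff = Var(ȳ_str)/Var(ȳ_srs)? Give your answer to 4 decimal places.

1.2319

Var(ȳ_str) = Σ Wₕ²(1−fₕ)sₕ²/nₕ with Wₕ = Nₕ/17669:
  County 1: (3854/17669)²·(1−109/3854)·13260/109 = 5.6241464
  County 2: (13221/17669)²·(1−3062/13221)·17660/3062 = 2.4812861
  County 4: (594/17669)²·(1−122/594)·21900/122 = 0.16120882
  → Var(ȳ_str) = 8.2666413.
Var(ȳ_srs) = (1 − 3293/17669)·27160/3293 = 6.7106429.
deff = 8.2666413 / 6.7106429 = 1.2319.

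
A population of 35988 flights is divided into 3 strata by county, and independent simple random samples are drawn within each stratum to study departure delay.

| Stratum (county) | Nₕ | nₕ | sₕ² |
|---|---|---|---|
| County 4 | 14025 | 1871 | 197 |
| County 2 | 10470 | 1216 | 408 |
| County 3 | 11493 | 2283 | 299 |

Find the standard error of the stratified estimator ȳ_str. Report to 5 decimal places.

Var(ȳ_str) = Σₕ Wₕ²(1 − fₕ)sₕ²/nₕ with Wₕ = Nₕ/N, N = 35988.
County 4: Wₕ = 0.38971324; term = 0.38971324²·(1 − 0.13340463)·197/1871 = 0.013857954.
County 2: Wₕ = 0.29093031; term = 0.29093031²·(1 − 0.11614136)·408/1216 = 0.025100787.
County 3: Wₕ = 0.31935645; term = 0.31935645²·(1 − 0.19864265)·299/2283 = 0.010703921.
Sum = 0.049662662.
SE = √(0.049662662) = 0.22285.

0.22285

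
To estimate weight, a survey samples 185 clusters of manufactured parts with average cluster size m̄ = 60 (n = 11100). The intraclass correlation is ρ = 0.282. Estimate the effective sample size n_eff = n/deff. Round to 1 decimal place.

deff = 1 + (60 − 1)·0.282 = 1 + 16.638 = 17.638.
n_eff = 11100 / 17.638 = 629.3.

629.3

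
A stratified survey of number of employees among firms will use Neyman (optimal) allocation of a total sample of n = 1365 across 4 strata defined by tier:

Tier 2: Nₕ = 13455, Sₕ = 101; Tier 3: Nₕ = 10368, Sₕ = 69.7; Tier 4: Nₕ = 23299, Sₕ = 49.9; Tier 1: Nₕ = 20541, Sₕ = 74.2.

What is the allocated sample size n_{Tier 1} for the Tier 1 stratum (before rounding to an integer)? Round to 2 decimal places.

Neyman allocation: nₕ = n·NₕSₕ / Σⱼ NⱼSⱼ.
Σ NⱼSⱼ = 13455·101 + 10368·69.7 + 23299·49.9 + 20541·74.2 = 4.7683669 × 10^6.
n_{Tier 1} = 1365·20541·74.2 / (4.7683669 × 10^6) = 436.30.

436.30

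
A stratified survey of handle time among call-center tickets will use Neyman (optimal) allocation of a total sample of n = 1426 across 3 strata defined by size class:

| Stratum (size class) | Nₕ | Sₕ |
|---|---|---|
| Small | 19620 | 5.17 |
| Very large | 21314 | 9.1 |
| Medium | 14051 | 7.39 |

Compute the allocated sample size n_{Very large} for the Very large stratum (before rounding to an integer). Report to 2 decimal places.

Neyman allocation: nₕ = n·NₕSₕ / Σⱼ NⱼSⱼ.
Σ NⱼSⱼ = 19620·5.17 + 21314·9.1 + 14051·7.39 = 399229.69.
n_{Very large} = 1426·21314·9.1 / 399229.69 = 692.79.

692.79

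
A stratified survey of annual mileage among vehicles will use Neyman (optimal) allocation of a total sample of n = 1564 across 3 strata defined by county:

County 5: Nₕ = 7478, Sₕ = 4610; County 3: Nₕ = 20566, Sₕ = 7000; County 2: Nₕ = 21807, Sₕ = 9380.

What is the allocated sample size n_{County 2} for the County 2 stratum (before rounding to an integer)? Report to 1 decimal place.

Neyman allocation: nₕ = n·NₕSₕ / Σⱼ NⱼSⱼ.
Σ NⱼSⱼ = 7478·4610 + 20566·7000 + 21807·9380 = 3.8298524 × 10^8.
n_{County 2} = 1564·21807·9380 / (3.8298524 × 10^8) = 835.3.

835.3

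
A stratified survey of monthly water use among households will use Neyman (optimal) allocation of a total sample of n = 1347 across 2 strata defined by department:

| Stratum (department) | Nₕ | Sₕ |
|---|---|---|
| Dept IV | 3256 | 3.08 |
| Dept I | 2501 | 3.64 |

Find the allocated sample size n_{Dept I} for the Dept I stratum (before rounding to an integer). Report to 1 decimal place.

Neyman allocation: nₕ = n·NₕSₕ / Σⱼ NⱼSⱼ.
Σ NⱼSⱼ = 3256·3.08 + 2501·3.64 = 19132.12.
n_{Dept I} = 1347·2501·3.64 / 19132.12 = 640.9.

640.9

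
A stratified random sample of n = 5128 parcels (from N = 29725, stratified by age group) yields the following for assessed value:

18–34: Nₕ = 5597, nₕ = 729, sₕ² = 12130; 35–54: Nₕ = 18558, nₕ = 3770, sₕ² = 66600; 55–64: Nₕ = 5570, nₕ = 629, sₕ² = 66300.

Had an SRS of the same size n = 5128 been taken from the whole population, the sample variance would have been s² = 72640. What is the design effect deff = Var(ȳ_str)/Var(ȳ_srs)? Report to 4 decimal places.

0.7920

Var(ȳ_str) = Σ Wₕ²(1−fₕ)sₕ²/nₕ with Wₕ = Nₕ/29725:
  18–34: (5597/29725)²·(1−729/5597)·12130/729 = 0.51309221
  35–54: (18558/29725)²·(1−3770/18558)·66600/3770 = 5.4869344
  55–64: (5570/29725)²·(1−629/5570)·66300/629 = 3.2831385
  → Var(ȳ_str) = 9.2831651.
Var(ȳ_srs) = (1 − 5128/29725)·72640/5128 = 11.721632.
deff = 9.2831651 / 11.721632 = 0.7920.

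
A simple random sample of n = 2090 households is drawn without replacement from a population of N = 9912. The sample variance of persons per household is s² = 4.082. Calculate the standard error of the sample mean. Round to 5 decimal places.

0.03926

Under SRS without replacement, Var(ȳ) = (1 − f)·s²/n with f = n/N = 2090/9912 = 0.21085553.
Var(ȳ) = (1 − 0.21085553)·4.082/2090 = 0.78914447·0.00195311 = 0.001541286.
SE(ȳ) = √(0.001541286) = 0.03926.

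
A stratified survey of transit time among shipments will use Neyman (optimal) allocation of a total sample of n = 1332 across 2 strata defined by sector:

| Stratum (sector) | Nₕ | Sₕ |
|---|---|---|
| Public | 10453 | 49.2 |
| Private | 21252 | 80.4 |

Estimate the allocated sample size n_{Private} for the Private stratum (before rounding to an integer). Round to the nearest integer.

1024

Neyman allocation: nₕ = n·NₕSₕ / Σⱼ NⱼSⱼ.
Σ NⱼSⱼ = 10453·49.2 + 21252·80.4 = 2.2229484 × 10^6.
n_{Private} = 1332·21252·80.4 / (2.2229484 × 10^6) = 1024.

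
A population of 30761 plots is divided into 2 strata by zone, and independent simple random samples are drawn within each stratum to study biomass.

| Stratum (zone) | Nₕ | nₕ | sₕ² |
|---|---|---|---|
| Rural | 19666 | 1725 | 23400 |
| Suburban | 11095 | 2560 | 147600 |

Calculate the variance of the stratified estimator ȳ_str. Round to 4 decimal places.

10.8281

Var(ȳ_str) = Σₕ Wₕ²(1 − fₕ)sₕ²/nₕ with Wₕ = Nₕ/N, N = 30761.
Rural: Wₕ = 0.63931602; term = 0.63931602²·(1 − 0.08771484)·23400/1725 = 5.0581131.
Suburban: Wₕ = 0.36068398; term = 0.36068398²·(1 − 0.23073457)·147600/2560 = 5.7700068.
Sum = 10.82812.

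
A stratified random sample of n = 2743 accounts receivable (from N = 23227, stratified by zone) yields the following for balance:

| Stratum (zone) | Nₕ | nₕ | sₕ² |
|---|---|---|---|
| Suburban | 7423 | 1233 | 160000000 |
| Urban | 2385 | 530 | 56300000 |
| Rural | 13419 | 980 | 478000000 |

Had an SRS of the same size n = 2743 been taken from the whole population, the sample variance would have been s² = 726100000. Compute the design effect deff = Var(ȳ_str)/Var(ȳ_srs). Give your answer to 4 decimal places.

0.6975

Var(ȳ_str) = Σ Wₕ²(1−fₕ)sₕ²/nₕ with Wₕ = Nₕ/23227:
  Suburban: (7423/23227)²·(1−1233/7423)·160000000/1233 = 11051.997
  Urban: (2385/23227)²·(1−530/2385)·56300000/530 = 871.1212
  Rural: (13419/23227)²·(1−980/13419)·478000000/980 = 150911.11
  → Var(ȳ_str) = 162834.23.
Var(ȳ_srs) = (1 − 2743/23227)·726100000/2743 = 233449.14.
deff = 162834.23 / 233449.14 = 0.6975.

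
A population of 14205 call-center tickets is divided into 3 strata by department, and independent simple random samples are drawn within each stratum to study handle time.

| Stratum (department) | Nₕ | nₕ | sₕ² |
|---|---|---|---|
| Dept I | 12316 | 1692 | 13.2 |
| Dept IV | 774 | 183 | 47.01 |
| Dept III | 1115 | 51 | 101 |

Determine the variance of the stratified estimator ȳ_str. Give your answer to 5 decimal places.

0.01728

Var(ȳ_str) = Σₕ Wₕ²(1 − fₕ)sₕ²/nₕ with Wₕ = Nₕ/N, N = 14205.
Dept I: Wₕ = 0.86701866; term = 0.86701866²·(1 − 0.13738227)·13.2/1692 = 0.0050588155.
Dept IV: Wₕ = 0.05448786; term = 0.05448786²·(1 − 0.23643411)·47.01/183 = 5.823514 × 10^-4.
Dept III: Wₕ = 0.07849349; term = 0.07849349²·(1 − 0.04573991)·101/51 = 0.011643545.
Sum = 0.017284712.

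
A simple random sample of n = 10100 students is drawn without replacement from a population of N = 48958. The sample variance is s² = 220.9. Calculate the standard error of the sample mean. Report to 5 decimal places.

Under SRS without replacement, Var(ȳ) = (1 − f)·s²/n with f = n/N = 10100/48958 = 0.20629928.
Var(ȳ) = (1 − 0.20629928)·220.9/10100 = 0.79370072·0.021871287 = 0.017359256.
SE(ȳ) = √(0.017359256) = 0.13175.

0.13175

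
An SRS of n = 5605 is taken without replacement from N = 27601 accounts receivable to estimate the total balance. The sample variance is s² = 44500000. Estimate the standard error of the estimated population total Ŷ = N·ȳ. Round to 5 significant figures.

2.1955 × 10^6

Var(Ŷ) = N²·Var(ȳ) = N²·(1 − n/N)·s²/n.
f = 5605/27601 = 0.20307235; Var(ȳ) = 0.79692765·44500000/5605 = 6327.0794.
Var(Ŷ) = 27601² · 6327.0794 = 4.8200653 × 10^12.
SE(Ŷ) = √(4.8200653 × 10^12) = 2.1955 × 10^6.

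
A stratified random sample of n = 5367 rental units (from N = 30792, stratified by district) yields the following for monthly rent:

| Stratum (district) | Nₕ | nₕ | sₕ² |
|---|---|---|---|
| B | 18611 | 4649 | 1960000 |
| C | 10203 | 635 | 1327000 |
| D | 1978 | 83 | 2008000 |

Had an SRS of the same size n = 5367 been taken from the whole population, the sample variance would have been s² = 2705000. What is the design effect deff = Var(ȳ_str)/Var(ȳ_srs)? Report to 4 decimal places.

1.0245

Var(ȳ_str) = Σ Wₕ²(1−fₕ)sₕ²/nₕ with Wₕ = Nₕ/30792:
  B: (18611/30792)²·(1−4649/18611)·1960000/4649 = 115.54152
  C: (10203/30792)²·(1−635/10203)·1327000/635 = 215.16442
  D: (1978/30792)²·(1−83/1978)·2008000/83 = 95.641267
  → Var(ȳ_str) = 426.34721.
Var(ȳ_srs) = (1 − 5367/30792)·2705000/5367 = 416.15847.
deff = 426.34721 / 416.15847 = 1.0245.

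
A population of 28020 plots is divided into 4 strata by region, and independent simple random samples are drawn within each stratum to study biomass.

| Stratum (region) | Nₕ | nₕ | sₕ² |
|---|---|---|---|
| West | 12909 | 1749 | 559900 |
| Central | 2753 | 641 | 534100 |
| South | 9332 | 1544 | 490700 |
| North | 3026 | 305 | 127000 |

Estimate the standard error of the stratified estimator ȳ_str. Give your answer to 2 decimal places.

9.93

Var(ȳ_str) = Σₕ Wₕ²(1 − fₕ)sₕ²/nₕ with Wₕ = Nₕ/N, N = 28020.
West: Wₕ = 0.46070664; term = 0.46070664²·(1 − 0.13548687)·559900/1749 = 58.740981.
Central: Wₕ = 0.09825125; term = 0.09825125²·(1 − 0.23283691)·534100/641 = 6.1706144.
South: Wₕ = 0.33304782; term = 0.33304782²·(1 − 0.16545221)·490700/1544 = 29.419357.
North: Wₕ = 0.10799429; term = 0.10799429²·(1 − 0.10079313)·127000/305 = 4.3668179.
Sum = 98.69777.
SE = √(98.69777) = 9.93.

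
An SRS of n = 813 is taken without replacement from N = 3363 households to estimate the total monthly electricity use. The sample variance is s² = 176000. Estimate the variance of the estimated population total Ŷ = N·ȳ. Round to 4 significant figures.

1.856 × 10^9

Var(Ŷ) = N²·Var(ȳ) = N²·(1 − n/N)·s²/n.
f = 813/3363 = 0.24174844; Var(ȳ) = 0.75825156·176000/813 = 164.14794.
Var(Ŷ) = 3363² · 164.14794 = 1.8564753 × 10^9.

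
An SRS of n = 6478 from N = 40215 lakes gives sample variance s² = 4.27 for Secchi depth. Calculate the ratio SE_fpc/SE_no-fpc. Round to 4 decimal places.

f = n/N = 6478/40215 = 0.16108417.
SE_no-fpc = √(s²/n) = 0.025673996; SE_fpc = √((1−f)s²/n) = 0.023515416.
Ratio = √(1−f) = 0.91592348.

0.9159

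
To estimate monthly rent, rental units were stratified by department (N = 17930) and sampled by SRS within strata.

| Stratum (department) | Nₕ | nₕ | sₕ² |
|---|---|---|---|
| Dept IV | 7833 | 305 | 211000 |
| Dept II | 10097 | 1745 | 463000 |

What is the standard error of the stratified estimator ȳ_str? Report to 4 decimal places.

Var(ȳ_str) = Σₕ Wₕ²(1 − fₕ)sₕ²/nₕ with Wₕ = Nₕ/N, N = 17930.
Dept IV: Wₕ = 0.43686559; term = 0.43686559²·(1 − 0.03893783)·211000/305 = 126.89069.
Dept II: Wₕ = 0.56313441; term = 0.56313441²·(1 − 0.17282361)·463000/1745 = 69.599773.
Sum = 196.49046.
SE = √(196.49046) = 14.0175.

14.0175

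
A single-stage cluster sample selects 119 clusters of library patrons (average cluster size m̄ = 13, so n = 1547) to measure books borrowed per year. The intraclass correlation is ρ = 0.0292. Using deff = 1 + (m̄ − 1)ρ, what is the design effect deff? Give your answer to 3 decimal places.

1.350

deff = 1 + (13 − 1)·0.0292 = 1 + 0.3504 = 1.3504.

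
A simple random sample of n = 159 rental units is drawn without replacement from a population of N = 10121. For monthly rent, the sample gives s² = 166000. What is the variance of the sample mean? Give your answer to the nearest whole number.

1028

Under SRS without replacement, Var(ȳ) = (1 − f)·s²/n with f = n/N = 159/10121 = 0.01570991.
Var(ȳ) = (1 − 0.01570991)·166000/159 = 0.98429009·1044.0252 = 1027.6236.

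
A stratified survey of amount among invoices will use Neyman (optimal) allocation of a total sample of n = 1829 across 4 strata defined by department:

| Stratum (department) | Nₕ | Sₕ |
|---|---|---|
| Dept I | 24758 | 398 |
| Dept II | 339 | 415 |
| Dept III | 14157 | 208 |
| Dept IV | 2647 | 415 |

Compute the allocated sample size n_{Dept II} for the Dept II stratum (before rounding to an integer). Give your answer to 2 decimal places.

Neyman allocation: nₕ = n·NₕSₕ / Σⱼ NⱼSⱼ.
Σ NⱼSⱼ = 24758·398 + 339·415 + 14157·208 + 2647·415 = 1.403753 × 10^7.
n_{Dept II} = 1829·339·415 / (1.403753 × 10^7) = 18.33.

18.33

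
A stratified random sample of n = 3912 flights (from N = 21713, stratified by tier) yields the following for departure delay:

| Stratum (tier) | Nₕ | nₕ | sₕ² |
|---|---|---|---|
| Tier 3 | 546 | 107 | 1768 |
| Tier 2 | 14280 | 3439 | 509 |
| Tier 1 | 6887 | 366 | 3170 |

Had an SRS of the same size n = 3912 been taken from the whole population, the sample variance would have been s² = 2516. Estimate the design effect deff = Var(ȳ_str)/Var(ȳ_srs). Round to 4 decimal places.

1.6729

Var(ȳ_str) = Σ Wₕ²(1−fₕ)sₕ²/nₕ with Wₕ = Nₕ/21713:
  Tier 3: (546/21713)²·(1−107/546)·1768/107 = 0.0084007098
  Tier 2: (14280/21713)²·(1−3439/14280)·509/3439 = 0.048600808
  Tier 1: (6887/21713)²·(1−366/6887)·3170/366 = 0.8250548
  → Var(ȳ_str) = 0.88205632.
Var(ȳ_srs) = (1 − 3912/21713)·2516/3912 = 0.527274.
deff = 0.88205632 / 0.527274 = 1.6729.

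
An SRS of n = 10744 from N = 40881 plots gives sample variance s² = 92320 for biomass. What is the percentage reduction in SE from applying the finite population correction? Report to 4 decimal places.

f = n/N = 10744/40881 = 0.26281158.
SE_no-fpc = √(s²/n) = 2.9313313; SE_fpc = √((1−f)s²/n) = 2.5168316.
Ratio = √(1−f) = 0.85859678. Reduction = 100·(1 − 0.85859678) = 14.1403%.

14.1403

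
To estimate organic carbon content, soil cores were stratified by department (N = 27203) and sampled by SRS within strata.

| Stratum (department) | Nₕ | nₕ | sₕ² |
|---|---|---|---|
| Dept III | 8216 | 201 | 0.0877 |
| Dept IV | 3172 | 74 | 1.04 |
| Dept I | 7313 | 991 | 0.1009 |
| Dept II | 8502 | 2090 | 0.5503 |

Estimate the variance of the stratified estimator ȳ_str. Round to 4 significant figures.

Var(ȳ_str) = Σₕ Wₕ²(1 − fₕ)sₕ²/nₕ with Wₕ = Nₕ/N, N = 27203.
Dept III: Wₕ = 0.30202551; term = 0.30202551²·(1 − 0.02446446)·0.0877/201 = 3.8827005 × 10^-5.
Dept IV: Wₕ = 0.11660479; term = 0.11660479²·(1 − 0.02332913)·1.04/74 = 1.866305 × 10^-4.
Dept I: Wₕ = 0.26883064; term = 0.26883064²·(1 − 0.13551210)·0.1009/991 = 6.3611256 × 10^-6.
Dept II: Wₕ = 0.31253906; term = 0.31253906²·(1 − 0.24582451)·0.5503/2090 = 1.9396985 × 10^-5.
Sum = 2.5121562 × 10^-4.

2.512 × 10^-4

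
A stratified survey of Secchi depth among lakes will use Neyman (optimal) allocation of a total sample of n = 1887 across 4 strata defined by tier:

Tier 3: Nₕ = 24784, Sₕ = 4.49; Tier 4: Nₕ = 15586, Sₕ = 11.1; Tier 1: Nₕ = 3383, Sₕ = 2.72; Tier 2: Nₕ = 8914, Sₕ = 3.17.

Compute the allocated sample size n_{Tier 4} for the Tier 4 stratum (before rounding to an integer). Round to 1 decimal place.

Neyman allocation: nₕ = n·NₕSₕ / Σⱼ NⱼSⱼ.
Σ NⱼSⱼ = 24784·4.49 + 15586·11.1 + 3383·2.72 + 8914·3.17 = 321743.9.
n_{Tier 4} = 1887·15586·11.1 / 321743.9 = 1014.7.

1014.7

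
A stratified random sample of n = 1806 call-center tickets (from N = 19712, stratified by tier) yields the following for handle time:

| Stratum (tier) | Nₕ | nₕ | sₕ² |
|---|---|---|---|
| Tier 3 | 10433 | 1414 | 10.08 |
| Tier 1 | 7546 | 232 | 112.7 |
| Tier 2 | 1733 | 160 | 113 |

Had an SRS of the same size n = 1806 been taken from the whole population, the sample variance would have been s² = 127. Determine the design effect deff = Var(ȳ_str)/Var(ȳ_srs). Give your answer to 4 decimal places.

1.1848

Var(ȳ_str) = Σ Wₕ²(1−fₕ)sₕ²/nₕ with Wₕ = Nₕ/19712:
  Tier 3: (10433/19712)²·(1−1414/10433)·10.08/1414 = 0.0017263042
  Tier 1: (7546/19712)²·(1−232/7546)·112.7/232 = 0.068999558
  Tier 2: (1733/19712)²·(1−160/1733)·113/160 = 0.0049547799
  → Var(ȳ_str) = 0.075680642.
Var(ȳ_srs) = (1 − 1806/19712)·127/1806 = 0.063878376.
deff = 0.075680642 / 0.063878376 = 1.1848.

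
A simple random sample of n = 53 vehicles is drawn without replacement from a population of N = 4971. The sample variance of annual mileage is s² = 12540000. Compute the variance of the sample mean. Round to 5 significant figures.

234080

Under SRS without replacement, Var(ȳ) = (1 − f)·s²/n with f = n/N = 53/4971 = 0.01066184.
Var(ȳ) = (1 − 0.01066184)·12540000/53 = 0.98933816·236603.77 = 234081.14.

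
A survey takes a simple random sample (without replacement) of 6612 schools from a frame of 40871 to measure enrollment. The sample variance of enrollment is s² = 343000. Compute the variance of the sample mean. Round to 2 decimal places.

Under SRS without replacement, Var(ȳ) = (1 − f)·s²/n with f = n/N = 6612/40871 = 0.16177730.
Var(ȳ) = (1 − 0.16177730)·343000/6612 = 0.83822270·51.875378 = 43.48312.

43.48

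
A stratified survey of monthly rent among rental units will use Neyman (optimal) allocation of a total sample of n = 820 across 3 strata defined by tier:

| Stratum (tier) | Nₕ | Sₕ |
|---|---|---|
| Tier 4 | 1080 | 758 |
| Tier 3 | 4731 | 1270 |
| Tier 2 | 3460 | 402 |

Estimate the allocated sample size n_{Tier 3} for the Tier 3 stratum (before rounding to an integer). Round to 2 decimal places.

Neyman allocation: nₕ = n·NₕSₕ / Σⱼ NⱼSⱼ.
Σ NⱼSⱼ = 1080·758 + 4731·1270 + 3460·402 = 8.21793 × 10^6.
n_{Tier 3} = 820·4731·1270 / (8.21793 × 10^6) = 599.53.

599.53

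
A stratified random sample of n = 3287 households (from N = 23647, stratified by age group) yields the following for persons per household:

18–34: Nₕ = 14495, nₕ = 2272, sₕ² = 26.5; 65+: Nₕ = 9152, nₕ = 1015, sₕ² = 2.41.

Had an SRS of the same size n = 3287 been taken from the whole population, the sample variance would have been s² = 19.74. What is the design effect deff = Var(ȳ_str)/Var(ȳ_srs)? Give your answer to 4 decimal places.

0.7759

Var(ȳ_str) = Σ Wₕ²(1−fₕ)sₕ²/nₕ with Wₕ = Nₕ/23647:
  18–34: (14495/23647)²·(1−2272/14495)·26.5/2272 = 0.0036955704
  65+: (9152/23647)²·(1−1015/9152)·2.41/1015 = 3.1621264 × 10^-4
  → Var(ȳ_str) = 0.004011783.
Var(ȳ_srs) = (1 − 3287/23647)·19.74/3287 = 0.0051706979.
deff = 0.004011783 / 0.0051706979 = 0.7759.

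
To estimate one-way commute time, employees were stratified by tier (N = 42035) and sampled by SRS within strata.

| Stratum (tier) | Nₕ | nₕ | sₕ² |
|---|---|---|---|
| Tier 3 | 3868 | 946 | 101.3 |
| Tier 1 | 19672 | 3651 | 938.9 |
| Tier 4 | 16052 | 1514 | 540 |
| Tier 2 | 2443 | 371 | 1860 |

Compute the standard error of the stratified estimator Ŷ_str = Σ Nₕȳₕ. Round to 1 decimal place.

Var(Ŷ_str) = Σₕ Nₕ²(1 − fₕ)sₕ²/nₕ.
Tier 3: 3868²·(1 − 946/3868)·101.3/946 = 1.2102776 × 10^6.
Tier 1: 19672²·(1 − 3651/19672)·938.9/3651 = 8.1048623 × 10^7.
Tier 4: 16052²·(1 − 1514/16052)·540/1514 = 8.3234179 × 10^7.
Tier 2: 2443²·(1 − 371/2443)·1860/371 = 2.53777 × 10^7.
Sum = 1.9087078 × 10^8.
SE = √(1.9087078 × 10^8) = 13815.6.

13815.6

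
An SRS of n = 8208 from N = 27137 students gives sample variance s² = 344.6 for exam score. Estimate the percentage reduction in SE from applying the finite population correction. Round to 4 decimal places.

16.4815

f = n/N = 8208/27137 = 0.30246527.
SE_no-fpc = √(s²/n) = 0.20489859; SE_fpc = √((1−f)s²/n) = 0.17112832.
Ratio = √(1−f) = 0.83518545. Reduction = 100·(1 − 0.83518545) = 16.4815%.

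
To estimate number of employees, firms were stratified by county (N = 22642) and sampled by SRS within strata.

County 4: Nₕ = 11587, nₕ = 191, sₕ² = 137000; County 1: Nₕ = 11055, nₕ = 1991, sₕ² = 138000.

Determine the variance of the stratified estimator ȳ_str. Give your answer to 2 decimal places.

Var(ȳ_str) = Σₕ Wₕ²(1 − fₕ)sₕ²/nₕ with Wₕ = Nₕ/N, N = 22642.
County 4: Wₕ = 0.51174808; term = 0.51174808²·(1 − 0.01648399)·137000/191 = 184.74857.
County 1: Wₕ = 0.48825192; term = 0.48825192²·(1 − 0.18009950)·138000/1991 = 13.547429.
Sum = 198.296.

198.30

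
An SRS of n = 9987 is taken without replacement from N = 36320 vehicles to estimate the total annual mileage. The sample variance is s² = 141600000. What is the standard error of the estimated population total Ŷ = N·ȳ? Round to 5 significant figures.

3.6825 × 10^6

Var(Ŷ) = N²·Var(ȳ) = N²·(1 − n/N)·s²/n.
f = 9987/36320 = 0.27497247; Var(ȳ) = 0.72502753·141600000/9987 = 10279.754.
Var(Ŷ) = 36320² · 10279.754 = 1.3560459 × 10^13.
SE(Ŷ) = √(1.3560459 × 10^13) = 3.6825 × 10^6.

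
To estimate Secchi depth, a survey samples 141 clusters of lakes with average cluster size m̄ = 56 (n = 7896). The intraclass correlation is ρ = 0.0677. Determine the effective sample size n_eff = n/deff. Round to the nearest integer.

1672

deff = 1 + (56 − 1)·0.0677 = 1 + 3.7235 = 4.7235.
n_eff = 7896 / 4.7235 = 1672.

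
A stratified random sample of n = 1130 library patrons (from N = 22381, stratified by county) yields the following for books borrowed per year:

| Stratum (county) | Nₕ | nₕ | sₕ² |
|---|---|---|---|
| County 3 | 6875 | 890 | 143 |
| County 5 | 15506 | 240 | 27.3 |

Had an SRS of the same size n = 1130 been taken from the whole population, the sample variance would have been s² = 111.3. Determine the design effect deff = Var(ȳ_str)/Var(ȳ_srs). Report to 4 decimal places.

Var(ȳ_str) = Σ Wₕ²(1−fₕ)sₕ²/nₕ with Wₕ = Nₕ/22381:
  County 3: (6875/22381)²·(1−890/6875)·143/890 = 0.01319848
  County 5: (15506/22381)²·(1−240/15506)·27.3/240 = 0.053754827
  → Var(ȳ_str) = 0.066953307.
Var(ȳ_srs) = (1 − 1130/22381)·111.3/1130 = 0.093522607.
deff = 0.066953307 / 0.093522607 = 0.7159.

0.7159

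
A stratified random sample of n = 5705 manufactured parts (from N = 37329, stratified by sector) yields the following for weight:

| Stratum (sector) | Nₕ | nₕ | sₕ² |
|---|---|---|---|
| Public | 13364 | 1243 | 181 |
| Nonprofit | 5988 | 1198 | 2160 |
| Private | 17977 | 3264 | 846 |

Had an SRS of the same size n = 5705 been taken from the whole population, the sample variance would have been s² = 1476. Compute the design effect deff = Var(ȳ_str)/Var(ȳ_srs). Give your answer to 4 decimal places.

0.4710

Var(ȳ_str) = Σ Wₕ²(1−fₕ)sₕ²/nₕ with Wₕ = Nₕ/37329:
  Public: (13364/37329)²·(1−1243/13364)·181/1243 = 0.016927376
  Nonprofit: (5988/37329)²·(1−1198/5988)·2160/1198 = 0.037112612
  Private: (17977/37329)²·(1−3264/17977)·846/3264 = 0.049197831
  → Var(ȳ_str) = 0.10323782.
Var(ȳ_srs) = (1 − 5705/37329)·1476/5705 = 0.21918012.
deff = 0.10323782 / 0.21918012 = 0.4710.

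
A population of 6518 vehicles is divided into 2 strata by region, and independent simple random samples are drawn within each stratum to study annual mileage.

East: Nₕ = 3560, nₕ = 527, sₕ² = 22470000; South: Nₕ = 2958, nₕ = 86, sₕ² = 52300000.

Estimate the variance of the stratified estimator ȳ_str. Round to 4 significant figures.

132400

Var(ȳ_str) = Σₕ Wₕ²(1 − fₕ)sₕ²/nₕ with Wₕ = Nₕ/N, N = 6518.
East: Wₕ = 0.54617981; term = 0.54617981²·(1 − 0.14803371)·22470000/527 = 10836.428.
South: Wₕ = 0.45382019; term = 0.45382019²·(1 − 0.02907370)·52300000/86 = 121606.6.
Sum = 132443.03.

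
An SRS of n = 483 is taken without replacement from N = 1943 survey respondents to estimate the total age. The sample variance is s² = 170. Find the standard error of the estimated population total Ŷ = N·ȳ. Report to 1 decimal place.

999.2

Var(Ŷ) = N²·Var(ȳ) = N²·(1 − n/N)·s²/n.
f = 483/1943 = 0.24858466; Var(ȳ) = 0.75141534·170/483 = 0.26447331.
Var(Ŷ) = 1943² · 0.26447331 = 998452.6.
SE(Ŷ) = √(998452.6) = 999.2.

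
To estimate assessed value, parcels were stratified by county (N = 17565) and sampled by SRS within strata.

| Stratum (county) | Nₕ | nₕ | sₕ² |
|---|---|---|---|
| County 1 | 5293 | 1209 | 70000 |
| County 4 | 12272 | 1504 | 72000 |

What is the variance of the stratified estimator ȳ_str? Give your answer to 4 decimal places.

24.5606

Var(ȳ_str) = Σₕ Wₕ²(1 − fₕ)sₕ²/nₕ with Wₕ = Nₕ/N, N = 17565.
County 1: Wₕ = 0.30133789; term = 0.30133789²·(1 − 0.22841489)·70000/1209 = 4.0566081.
County 4: Wₕ = 0.69866211; term = 0.69866211²·(1 − 0.12255541)·72000/1504 = 20.504007.
Sum = 24.560615.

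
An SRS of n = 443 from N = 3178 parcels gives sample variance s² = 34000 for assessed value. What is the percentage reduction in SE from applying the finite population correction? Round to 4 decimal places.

7.2312

f = n/N = 443/3178 = 0.13939585.
SE_no-fpc = √(s²/n) = 8.7606755; SE_fpc = √((1−f)s²/n) = 8.1271694.
Ratio = √(1−f) = 0.92768753. Reduction = 100·(1 − 0.92768753) = 7.2312%.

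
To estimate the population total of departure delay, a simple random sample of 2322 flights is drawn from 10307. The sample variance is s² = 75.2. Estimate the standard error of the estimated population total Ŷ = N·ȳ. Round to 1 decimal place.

Var(Ŷ) = N²·Var(ȳ) = N²·(1 − n/N)·s²/n.
f = 2322/10307 = 0.22528379; Var(ȳ) = 0.77471621·75.2/2322 = 0.025089862.
Var(Ŷ) = 10307² · 0.025089862 = 2.6654026 × 10^6.
SE(Ŷ) = √(2.6654026 × 10^6) = 1632.6.

1632.6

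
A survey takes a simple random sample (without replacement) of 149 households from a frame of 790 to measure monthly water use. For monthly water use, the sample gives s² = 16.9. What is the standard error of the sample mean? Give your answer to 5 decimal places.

0.30337

Under SRS without replacement, Var(ȳ) = (1 − f)·s²/n with f = n/N = 149/790 = 0.18860759.
Var(ȳ) = (1 − 0.18860759)·16.9/149 = 0.81139241·0.11342282 = 0.092030414.
SE(ȳ) = √(0.092030414) = 0.30337.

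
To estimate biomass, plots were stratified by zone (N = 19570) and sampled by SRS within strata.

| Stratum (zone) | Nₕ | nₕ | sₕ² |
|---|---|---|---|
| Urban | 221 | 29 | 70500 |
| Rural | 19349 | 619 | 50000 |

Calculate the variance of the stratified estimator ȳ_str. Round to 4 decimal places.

76.7046

Var(ȳ_str) = Σₕ Wₕ²(1 − fₕ)sₕ²/nₕ with Wₕ = Nₕ/N, N = 19570.
Urban: Wₕ = 0.01129280; term = 0.01129280²·(1 − 0.13122172)·70500/29 = 0.26934131.
Rural: Wₕ = 0.98870720; term = 0.98870720²·(1 − 0.03199132)·50000/619 = 76.435306.
Sum = 76.704647.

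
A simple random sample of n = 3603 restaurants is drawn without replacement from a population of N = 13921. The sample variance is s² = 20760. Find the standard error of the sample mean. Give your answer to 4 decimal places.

Under SRS without replacement, Var(ȳ) = (1 − f)·s²/n with f = n/N = 3603/13921 = 0.25881761.
Var(ȳ) = (1 − 0.25881761)·20760/3603 = 0.74118239·5.7618651 = 4.2705929.
SE(ȳ) = √(4.2705929) = 2.0665.

2.0665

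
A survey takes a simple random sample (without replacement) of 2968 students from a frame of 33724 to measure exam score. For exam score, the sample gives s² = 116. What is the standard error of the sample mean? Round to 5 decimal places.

Under SRS without replacement, Var(ȳ) = (1 − f)·s²/n with f = n/N = 2968/33724 = 0.08800854.
Var(ȳ) = (1 − 0.08800854)·116/2968 = 0.91199146·0.039083558 = 0.035643871.
SE(ȳ) = √(0.035643871) = 0.18880.

0.18880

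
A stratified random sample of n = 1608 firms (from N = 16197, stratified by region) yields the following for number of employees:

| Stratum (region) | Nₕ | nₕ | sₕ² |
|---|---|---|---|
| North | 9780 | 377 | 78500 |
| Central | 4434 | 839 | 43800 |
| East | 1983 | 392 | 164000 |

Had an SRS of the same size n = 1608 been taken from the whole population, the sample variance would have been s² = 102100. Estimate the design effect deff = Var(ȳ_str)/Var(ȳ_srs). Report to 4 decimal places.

Var(ȳ_str) = Σ Wₕ²(1−fₕ)sₕ²/nₕ with Wₕ = Nₕ/16197:
  North: (9780/16197)²·(1−377/9780)·78500/377 = 72.99018
  Central: (4434/16197)²·(1−839/4434)·43800/839 = 3.1720321
  East: (1983/16197)²·(1−392/1983)·164000/392 = 5.031315
  → Var(ȳ_str) = 81.193527.
Var(ȳ_srs) = (1 − 1608/16197)·102100/1608 = 57.191388.
deff = 81.193527 / 57.191388 = 1.4197.

1.4197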